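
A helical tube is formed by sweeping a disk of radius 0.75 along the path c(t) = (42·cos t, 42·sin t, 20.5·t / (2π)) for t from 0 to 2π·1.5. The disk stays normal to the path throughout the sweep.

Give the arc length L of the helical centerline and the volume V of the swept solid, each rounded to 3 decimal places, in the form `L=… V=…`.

2πR = 2π·42 = 263.893783
per-turn = √(263.893783² + 20.5²) = √(69639.9287 + 420.25) = √70060.1787 = 264.688834
L = 1.5 × 264.688834 = 397.033250
V = π·0.75² × L = 1.767146 × 397.033250 = 701.615668

L=397.033 V=701.616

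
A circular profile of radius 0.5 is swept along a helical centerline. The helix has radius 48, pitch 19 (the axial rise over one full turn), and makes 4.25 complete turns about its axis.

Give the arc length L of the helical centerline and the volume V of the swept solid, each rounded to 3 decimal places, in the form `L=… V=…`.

2πR = 2π·48 = 301.592895
per-turn = √(301.592895² + 19²) = √(90958.2742 + 361) = √91319.2742 = 302.190791
L = 4.25 × 302.190791 = 1284.310862
V = π·0.5² × L = 0.785398 × 1284.310862 = 1008.695392

L=1284.311 V=1008.695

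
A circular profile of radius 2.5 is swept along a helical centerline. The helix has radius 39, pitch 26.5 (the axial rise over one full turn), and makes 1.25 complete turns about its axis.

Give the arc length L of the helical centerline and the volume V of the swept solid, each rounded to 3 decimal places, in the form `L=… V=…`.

L=308.091 V=6049.357

2πR = 2π·39 = 245.044227
per-turn = √(245.044227² + 26.5²) = √(60046.6732 + 702.25) = √60748.9232 = 246.472966
L = 1.25 × 246.472966 = 308.091208
V = π·2.5² × L = 19.634954 × 308.091208 = 6049.356724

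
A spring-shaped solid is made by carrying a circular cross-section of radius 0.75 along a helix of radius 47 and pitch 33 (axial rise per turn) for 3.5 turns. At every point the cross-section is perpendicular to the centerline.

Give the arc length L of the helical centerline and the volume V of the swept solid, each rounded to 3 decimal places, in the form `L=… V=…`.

2πR = 2π·47 = 295.309709
per-turn = √(295.309709² + 33²) = √(87207.8245 + 1089) = √88296.8245 = 297.147816
L = 3.5 × 297.147816 = 1040.017356
V = π·0.75² × L = 1.767146 × 1040.017356 = 1837.862372

L=1040.017 V=1837.862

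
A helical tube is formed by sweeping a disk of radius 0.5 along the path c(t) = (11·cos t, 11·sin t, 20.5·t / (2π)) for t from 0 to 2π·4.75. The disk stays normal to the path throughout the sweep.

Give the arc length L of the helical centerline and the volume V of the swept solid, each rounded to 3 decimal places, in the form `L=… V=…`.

L=342.433 V=268.946

2πR = 2π·11 = 69.115038
per-turn = √(69.115038² + 20.5²) = √(4776.8885 + 420.25) = √5197.1385 = 72.091182
L = 4.75 × 72.091182 = 342.433115
V = π·0.5² × L = 0.785398 × 342.433115 = 268.946339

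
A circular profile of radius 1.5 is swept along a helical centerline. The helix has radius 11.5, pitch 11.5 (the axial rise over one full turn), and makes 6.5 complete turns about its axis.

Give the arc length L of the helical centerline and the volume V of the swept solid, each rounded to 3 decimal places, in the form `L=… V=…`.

L=475.579 V=3361.672

2πR = 2π·11.5 = 72.256631
per-turn = √(72.256631² + 11.5²) = √(5221.0207 + 132.25) = √5353.2707 = 73.166049
L = 6.5 × 73.166049 = 475.579319
V = π·1.5² × L = 7.068583 × 475.579319 = 3361.672110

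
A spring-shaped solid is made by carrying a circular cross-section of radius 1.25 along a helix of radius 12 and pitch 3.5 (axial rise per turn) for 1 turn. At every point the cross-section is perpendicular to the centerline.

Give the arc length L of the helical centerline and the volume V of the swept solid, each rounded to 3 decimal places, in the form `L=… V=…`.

2πR = 2π·12 = 75.398224
per-turn = √(75.398224² + 3.5²) = √(5684.8921 + 12.25) = √5697.1421 = 75.479415
L = 1 × 75.479415 = 75.479415
V = π·1.25² × L = 4.908739 × 75.479415 = 370.508713

L=75.479 V=370.509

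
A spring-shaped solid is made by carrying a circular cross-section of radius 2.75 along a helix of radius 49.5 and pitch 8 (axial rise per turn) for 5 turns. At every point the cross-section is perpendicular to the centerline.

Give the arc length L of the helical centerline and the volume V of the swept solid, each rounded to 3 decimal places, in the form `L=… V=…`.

L=1555.603 V=36958.467

2πR = 2π·49.5 = 311.017673
per-turn = √(311.017673² + 8²) = √(96731.9927 + 64) = √96795.9927 = 311.120544
L = 5 × 311.120544 = 1555.602719
V = π·2.75² × L = 23.758294 × 1555.602719 = 36958.467426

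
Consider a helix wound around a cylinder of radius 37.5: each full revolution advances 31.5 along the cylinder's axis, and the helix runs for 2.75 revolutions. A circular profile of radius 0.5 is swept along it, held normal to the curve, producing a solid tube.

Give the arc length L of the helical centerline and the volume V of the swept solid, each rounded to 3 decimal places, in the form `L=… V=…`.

L=653.718 V=513.429

2πR = 2π·37.5 = 235.619449
per-turn = √(235.619449² + 31.5²) = √(55516.5248 + 992.25) = √56508.7748 = 237.715744
L = 2.75 × 237.715744 = 653.718295
V = π·0.5² × L = 0.785398 × 653.718295 = 513.429148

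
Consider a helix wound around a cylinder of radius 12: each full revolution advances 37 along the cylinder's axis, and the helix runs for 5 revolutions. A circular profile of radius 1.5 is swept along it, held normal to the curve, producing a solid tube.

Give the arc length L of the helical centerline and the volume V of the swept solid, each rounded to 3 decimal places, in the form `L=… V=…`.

L=419.937 V=2968.362

2πR = 2π·12 = 75.398224
per-turn = √(75.398224² + 37²) = √(5684.8921 + 1369) = √7053.8921 = 83.987452
L = 5 × 83.987452 = 419.937261
V = π·1.5² × L = 7.068583 × 419.937261 = 2968.361583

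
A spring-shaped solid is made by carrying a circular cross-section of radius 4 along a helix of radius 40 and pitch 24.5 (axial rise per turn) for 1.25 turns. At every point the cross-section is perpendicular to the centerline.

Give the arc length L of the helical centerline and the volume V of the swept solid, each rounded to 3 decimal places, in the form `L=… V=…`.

2πR = 2π·40 = 251.327412
per-turn = √(251.327412² + 24.5²) = √(63165.4682 + 600.25) = √63765.7182 = 252.518748
L = 1.25 × 252.518748 = 315.648435
V = π·4² × L = 50.265482 × 315.648435 = 15866.220882

L=315.648 V=15866.221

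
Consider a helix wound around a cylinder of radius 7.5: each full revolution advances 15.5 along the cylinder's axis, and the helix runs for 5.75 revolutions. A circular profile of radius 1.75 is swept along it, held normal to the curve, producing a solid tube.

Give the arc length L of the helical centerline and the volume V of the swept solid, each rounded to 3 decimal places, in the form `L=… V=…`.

L=285.244 V=2744.364

2πR = 2π·7.5 = 47.123890
per-turn = √(47.123890² + 15.5²) = √(2220.6610 + 240.25) = √2460.9110 = 49.607570
L = 5.75 × 49.607570 = 285.243527
V = π·1.75² × L = 9.621128 × 285.243527 = 2744.364341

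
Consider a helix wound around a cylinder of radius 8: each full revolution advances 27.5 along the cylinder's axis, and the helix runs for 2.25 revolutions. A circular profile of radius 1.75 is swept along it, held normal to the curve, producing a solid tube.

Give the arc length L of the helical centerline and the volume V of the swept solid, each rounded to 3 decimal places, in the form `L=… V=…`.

2πR = 2π·8 = 50.265482
per-turn = √(50.265482² + 27.5²) = √(2526.6187 + 756.25) = √3282.8687 = 57.296324
L = 2.25 × 57.296324 = 128.916729
V = π·1.75² × L = 9.621128 × 128.916729 = 1240.324284

L=128.917 V=1240.324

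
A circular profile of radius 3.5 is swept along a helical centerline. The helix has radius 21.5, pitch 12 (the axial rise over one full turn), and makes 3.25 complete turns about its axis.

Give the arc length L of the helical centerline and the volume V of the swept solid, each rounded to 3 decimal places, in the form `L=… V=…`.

L=440.766 V=16962.678

2πR = 2π·21.5 = 135.088484
per-turn = √(135.088484² + 12²) = √(18248.8985 + 144) = √18392.8985 = 135.620421
L = 3.25 × 135.620421 = 440.766368
V = π·3.5² × L = 38.484510 × 440.766368 = 16962.677684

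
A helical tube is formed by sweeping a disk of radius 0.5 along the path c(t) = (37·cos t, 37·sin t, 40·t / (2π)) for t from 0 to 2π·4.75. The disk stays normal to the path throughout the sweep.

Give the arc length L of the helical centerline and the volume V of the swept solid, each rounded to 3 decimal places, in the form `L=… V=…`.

L=1120.496 V=880.036

2πR = 2π·37 = 232.477856
per-turn = √(232.477856² + 40²) = √(54045.9537 + 1600) = √55645.9537 = 235.893946
L = 4.75 × 235.893946 = 1120.496243
V = π·0.5² × L = 0.785398 × 1120.496243 = 880.035691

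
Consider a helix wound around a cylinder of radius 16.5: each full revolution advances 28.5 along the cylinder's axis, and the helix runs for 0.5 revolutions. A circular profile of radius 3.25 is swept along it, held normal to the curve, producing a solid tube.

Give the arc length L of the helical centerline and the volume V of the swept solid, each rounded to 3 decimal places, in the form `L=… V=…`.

2πR = 2π·16.5 = 103.672558
per-turn = √(103.672558² + 28.5²) = √(10747.9992 + 812.25) = √11560.2492 = 107.518599
L = 0.5 × 107.518599 = 53.759300
V = π·3.25² × L = 33.183072 × 53.759300 = 1783.898732

L=53.759 V=1783.899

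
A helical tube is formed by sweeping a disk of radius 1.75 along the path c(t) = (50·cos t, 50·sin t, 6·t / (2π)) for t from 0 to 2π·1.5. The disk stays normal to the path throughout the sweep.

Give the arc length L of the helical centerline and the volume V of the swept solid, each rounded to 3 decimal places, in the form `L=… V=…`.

2πR = 2π·50 = 314.159265
per-turn = √(314.159265² + 6²) = √(98696.0440 + 36) = √98732.0440 = 314.216556
L = 1.5 × 314.216556 = 471.324834
V = π·1.75² × L = 9.621128 × 471.324834 = 4534.676321

L=471.325 V=4534.676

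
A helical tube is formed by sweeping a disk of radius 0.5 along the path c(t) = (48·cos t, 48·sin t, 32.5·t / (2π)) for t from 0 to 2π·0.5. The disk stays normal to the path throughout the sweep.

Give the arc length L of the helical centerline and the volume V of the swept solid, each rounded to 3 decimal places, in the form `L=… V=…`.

L=151.669 V=119.121

2πR = 2π·48 = 301.592895
per-turn = √(301.592895² + 32.5²) = √(90958.2742 + 1056.25) = √92014.5242 = 303.338959
L = 0.5 × 303.338959 = 151.669480
V = π·0.5² × L = 0.785398 × 151.669480 = 119.120931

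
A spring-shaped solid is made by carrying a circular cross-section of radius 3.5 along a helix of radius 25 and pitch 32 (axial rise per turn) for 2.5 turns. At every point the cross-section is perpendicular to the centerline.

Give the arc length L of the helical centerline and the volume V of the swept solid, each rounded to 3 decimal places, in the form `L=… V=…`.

L=400.765 V=15423.244

2πR = 2π·25 = 157.079633
per-turn = √(157.079633² + 32²) = √(24674.0110 + 1024) = √25698.0110 = 160.305992
L = 2.5 × 160.305992 = 400.764979
V = π·3.5² × L = 38.484510 × 400.764979 = 15423.243863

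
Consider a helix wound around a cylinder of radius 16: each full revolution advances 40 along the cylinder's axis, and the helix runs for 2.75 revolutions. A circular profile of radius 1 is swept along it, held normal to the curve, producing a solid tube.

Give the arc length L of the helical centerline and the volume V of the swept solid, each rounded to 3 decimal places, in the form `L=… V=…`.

2πR = 2π·16 = 100.530965
per-turn = √(100.530965² + 40²) = √(10106.4749 + 1600) = √11706.4749 = 108.196464
L = 2.75 × 108.196464 = 297.540277
V = π·1² × L = 3.141593 × 297.540277 = 934.750349

L=297.540 V=934.750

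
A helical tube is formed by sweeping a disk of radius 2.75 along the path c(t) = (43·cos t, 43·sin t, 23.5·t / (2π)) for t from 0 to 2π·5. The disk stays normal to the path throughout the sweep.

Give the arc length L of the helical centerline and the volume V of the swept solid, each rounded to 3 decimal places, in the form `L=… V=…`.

2πR = 2π·43 = 270.176968
per-turn = √(270.176968² + 23.5²) = √(72995.5942 + 552.25) = √73547.8442 = 271.197058
L = 5 × 271.197058 = 1355.985289
V = π·2.75² × L = 23.758294 × 1355.985289 = 32215.897754

L=1355.985 V=32215.898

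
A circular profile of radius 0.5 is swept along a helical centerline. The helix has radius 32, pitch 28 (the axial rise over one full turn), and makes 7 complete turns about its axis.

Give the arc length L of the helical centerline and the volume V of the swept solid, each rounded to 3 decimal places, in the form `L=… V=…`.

2πR = 2π·32 = 201.061930
per-turn = √(201.061930² + 28²) = √(40425.8996 + 784) = √41209.8996 = 203.002216
L = 7 × 203.002216 = 1421.015511
V = π·0.5² × L = 0.785398 × 1421.015511 = 1116.062972

L=1421.016 V=1116.063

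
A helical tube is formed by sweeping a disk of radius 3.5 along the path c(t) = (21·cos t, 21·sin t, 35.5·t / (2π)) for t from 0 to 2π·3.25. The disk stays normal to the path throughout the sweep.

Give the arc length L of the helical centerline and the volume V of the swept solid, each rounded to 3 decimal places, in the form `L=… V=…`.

2πR = 2π·21 = 131.946891
per-turn = √(131.946891² + 35.5²) = √(17409.9822 + 1260.25) = √18670.2322 = 136.639058
L = 3.25 × 136.639058 = 444.076938
V = π·3.5² × L = 38.484510 × 444.076938 = 17090.083380

L=444.077 V=17090.083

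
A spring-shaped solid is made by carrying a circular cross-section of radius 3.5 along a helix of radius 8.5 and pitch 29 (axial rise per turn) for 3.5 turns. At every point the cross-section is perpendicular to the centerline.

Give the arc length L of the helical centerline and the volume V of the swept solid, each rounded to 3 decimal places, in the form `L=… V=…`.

L=212.704 V=8185.821

2πR = 2π·8.5 = 53.407075
per-turn = √(53.407075² + 29²) = √(2852.3157 + 841) = √3693.3157 = 60.772656
L = 3.5 × 60.772656 = 212.704295
V = π·3.5² × L = 38.484510 × 212.704295 = 8185.820558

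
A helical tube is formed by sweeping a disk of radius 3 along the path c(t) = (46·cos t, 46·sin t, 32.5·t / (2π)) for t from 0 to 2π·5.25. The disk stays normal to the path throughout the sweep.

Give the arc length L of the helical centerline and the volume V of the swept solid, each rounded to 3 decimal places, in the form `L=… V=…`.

L=1526.952 V=43173.556

2πR = 2π·46 = 289.026524
per-turn = √(289.026524² + 32.5²) = √(83536.3317 + 1056.25) = √84592.5817 = 290.848039
L = 5.25 × 290.848039 = 1526.952203
V = π·3² × L = 28.274334 × 1526.952203 = 43173.556424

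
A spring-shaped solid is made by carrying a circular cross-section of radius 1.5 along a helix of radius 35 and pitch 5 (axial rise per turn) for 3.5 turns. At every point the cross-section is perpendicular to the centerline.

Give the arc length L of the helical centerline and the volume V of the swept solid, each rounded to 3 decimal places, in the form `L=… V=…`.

2πR = 2π·35 = 219.911486
per-turn = √(219.911486² + 5²) = √(48361.0616 + 25) = √48386.0616 = 219.968319
L = 3.5 × 219.968319 = 769.889118
V = π·1.5² × L = 7.068583 × 769.889118 = 5442.025494

L=769.889 V=5442.025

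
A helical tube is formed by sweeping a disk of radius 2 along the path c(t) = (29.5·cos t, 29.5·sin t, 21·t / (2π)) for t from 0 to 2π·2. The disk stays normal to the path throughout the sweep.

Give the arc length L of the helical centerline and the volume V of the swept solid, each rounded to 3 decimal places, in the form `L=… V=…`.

L=373.080 V=4688.256

2πR = 2π·29.5 = 185.353967
per-turn = √(185.353967² + 21²) = √(34356.0929 + 441) = √34797.0929 = 186.539789
L = 2 × 186.539789 = 373.079578
V = π·2² × L = 12.566371 × 373.079578 = 4688.256248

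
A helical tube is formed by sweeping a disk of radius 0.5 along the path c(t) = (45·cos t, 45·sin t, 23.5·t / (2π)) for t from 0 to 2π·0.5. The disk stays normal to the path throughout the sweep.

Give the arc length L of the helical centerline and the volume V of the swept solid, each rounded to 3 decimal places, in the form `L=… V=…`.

2πR = 2π·45 = 282.743339
per-turn = √(282.743339² + 23.5²) = √(79943.7956 + 552.25) = √80496.0456 = 283.718250
L = 0.5 × 283.718250 = 141.859125
V = π·0.5² × L = 0.785398 × 141.859125 = 111.415896

L=141.859 V=111.416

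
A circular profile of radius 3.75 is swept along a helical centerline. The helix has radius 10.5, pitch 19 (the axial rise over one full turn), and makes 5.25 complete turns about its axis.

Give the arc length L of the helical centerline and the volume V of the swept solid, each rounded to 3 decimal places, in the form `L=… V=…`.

L=360.438 V=15923.673

2πR = 2π·10.5 = 65.973446
per-turn = √(65.973446² + 19²) = √(4352.4955 + 361) = √4713.4955 = 68.654902
L = 5.25 × 68.654902 = 360.438234
V = π·3.75² × L = 44.178647 × 360.438234 = 15923.673413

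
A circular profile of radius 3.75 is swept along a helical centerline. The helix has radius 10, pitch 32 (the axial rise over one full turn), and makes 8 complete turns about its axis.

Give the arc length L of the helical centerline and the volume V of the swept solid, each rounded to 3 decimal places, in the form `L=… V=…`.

2πR = 2π·10 = 62.831853
per-turn = √(62.831853² + 32²) = √(3947.8418 + 1024) = √4971.8418 = 70.511288
L = 8 × 70.511288 = 564.090305
V = π·3.75² × L = 44.178647 × 564.090305 = 24920.746305

L=564.090 V=24920.746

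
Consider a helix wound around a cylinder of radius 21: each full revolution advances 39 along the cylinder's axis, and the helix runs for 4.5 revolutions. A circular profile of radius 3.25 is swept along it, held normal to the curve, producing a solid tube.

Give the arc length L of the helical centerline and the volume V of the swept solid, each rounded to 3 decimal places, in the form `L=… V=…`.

L=619.155 V=20545.451

2πR = 2π·21 = 131.946891
per-turn = √(131.946891² + 39²) = √(17409.9822 + 1521) = √18930.9822 = 137.589906
L = 4.5 × 137.589906 = 619.154576
V = π·3.25² × L = 33.183072 × 619.154576 = 20545.451120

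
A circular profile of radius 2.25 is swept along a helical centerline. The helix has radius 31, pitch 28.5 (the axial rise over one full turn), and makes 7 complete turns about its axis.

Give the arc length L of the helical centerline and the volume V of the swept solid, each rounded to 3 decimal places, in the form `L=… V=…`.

2πR = 2π·31 = 194.778745
per-turn = √(194.778745² + 28.5²) = √(37938.7593 + 812.25) = √38751.0093 = 196.852761
L = 7 × 196.852761 = 1377.969324
V = π·2.25² × L = 15.904313 × 1377.969324 = 21915.655162

L=1377.969 V=21915.655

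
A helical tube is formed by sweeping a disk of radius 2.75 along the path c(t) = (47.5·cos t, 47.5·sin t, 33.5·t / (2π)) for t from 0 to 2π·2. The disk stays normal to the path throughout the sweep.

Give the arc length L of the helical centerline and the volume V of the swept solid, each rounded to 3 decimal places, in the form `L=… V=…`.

L=600.651 V=14270.445

2πR = 2π·47.5 = 298.451302
per-turn = √(298.451302² + 33.5²) = √(89073.1797 + 1122.25) = √90195.4297 = 300.325540
L = 2 × 300.325540 = 600.651079
V = π·2.75² × L = 23.758294 × 600.651079 = 14270.445196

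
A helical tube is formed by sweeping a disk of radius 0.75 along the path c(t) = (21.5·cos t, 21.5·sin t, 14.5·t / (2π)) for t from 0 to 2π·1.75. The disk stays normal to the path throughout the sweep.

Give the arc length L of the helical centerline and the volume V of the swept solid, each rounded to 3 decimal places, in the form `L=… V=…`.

L=237.763 V=420.162

2πR = 2π·21.5 = 135.088484
per-turn = √(135.088484² + 14.5²) = √(18248.8985 + 210.25) = √18459.1485 = 135.864449
L = 1.75 × 135.864449 = 237.762786
V = π·0.75² × L = 1.767146 × 237.762786 = 420.161525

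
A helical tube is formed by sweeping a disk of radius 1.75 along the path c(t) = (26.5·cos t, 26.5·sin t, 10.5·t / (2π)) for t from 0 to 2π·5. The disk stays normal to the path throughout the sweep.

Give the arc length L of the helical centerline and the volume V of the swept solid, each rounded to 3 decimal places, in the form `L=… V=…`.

L=834.176 V=8025.711

2πR = 2π·26.5 = 166.504411
per-turn = √(166.504411² + 10.5²) = √(27723.7188 + 110.25) = √27833.9688 = 166.835154
L = 5 × 166.835154 = 834.175772
V = π·1.75² × L = 9.621128 × 834.175772 = 8025.711464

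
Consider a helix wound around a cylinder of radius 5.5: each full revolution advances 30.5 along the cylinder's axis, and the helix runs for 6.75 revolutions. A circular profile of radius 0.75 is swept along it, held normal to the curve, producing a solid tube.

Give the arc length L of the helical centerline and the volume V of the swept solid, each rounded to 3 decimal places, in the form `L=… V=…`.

L=311.121 V=549.796

2πR = 2π·5.5 = 34.557519
per-turn = √(34.557519² + 30.5²) = √(1194.2221 + 930.25) = √2124.4721 = 46.091996
L = 6.75 × 46.091996 = 311.120976
V = π·0.75² × L = 1.767146 × 311.120976 = 549.796147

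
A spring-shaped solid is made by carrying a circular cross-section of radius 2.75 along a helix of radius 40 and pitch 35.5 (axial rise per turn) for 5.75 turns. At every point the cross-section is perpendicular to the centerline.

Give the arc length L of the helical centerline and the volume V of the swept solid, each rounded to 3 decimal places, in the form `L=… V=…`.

2πR = 2π·40 = 251.327412
per-turn = √(251.327412² + 35.5²) = √(63165.4682 + 1260.25) = √64425.7182 = 253.822218
L = 5.75 × 253.822218 = 1459.477751
V = π·2.75² × L = 23.758294 × 1459.477751 = 34674.702151

L=1459.478 V=34674.702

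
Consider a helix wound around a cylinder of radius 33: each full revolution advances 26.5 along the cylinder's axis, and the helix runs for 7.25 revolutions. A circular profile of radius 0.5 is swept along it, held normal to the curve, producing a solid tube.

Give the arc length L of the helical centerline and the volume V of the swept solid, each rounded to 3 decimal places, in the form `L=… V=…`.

2πR = 2π·33 = 207.345115
per-turn = √(207.345115² + 26.5²) = √(42991.9968 + 702.25) = √43694.2468 = 209.031688
L = 7.25 × 209.031688 = 1515.479741
V = π·0.5² × L = 0.785398 × 1515.479741 = 1190.255005

L=1515.480 V=1190.255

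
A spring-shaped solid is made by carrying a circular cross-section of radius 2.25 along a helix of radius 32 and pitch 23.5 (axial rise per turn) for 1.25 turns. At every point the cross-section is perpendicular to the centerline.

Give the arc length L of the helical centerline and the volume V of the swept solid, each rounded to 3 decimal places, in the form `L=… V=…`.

2πR = 2π·32 = 201.061930
per-turn = √(201.061930² + 23.5²) = √(40425.8996 + 552.25) = √40978.1496 = 202.430604
L = 1.25 × 202.430604 = 253.038256
V = π·2.25² × L = 15.904313 × 253.038256 = 4024.399569

L=253.038 V=4024.400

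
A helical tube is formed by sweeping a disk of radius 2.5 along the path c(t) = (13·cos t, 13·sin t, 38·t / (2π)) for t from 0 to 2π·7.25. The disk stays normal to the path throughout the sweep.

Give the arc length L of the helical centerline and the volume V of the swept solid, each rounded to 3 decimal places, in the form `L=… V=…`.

L=653.138 V=12824.338

2πR = 2π·13 = 81.681409
per-turn = √(81.681409² + 38²) = √(6671.8526 + 1444) = √8115.8526 = 90.088027
L = 7.25 × 90.088027 = 653.138194
V = π·2.5² × L = 19.634954 × 653.138194 = 12824.338458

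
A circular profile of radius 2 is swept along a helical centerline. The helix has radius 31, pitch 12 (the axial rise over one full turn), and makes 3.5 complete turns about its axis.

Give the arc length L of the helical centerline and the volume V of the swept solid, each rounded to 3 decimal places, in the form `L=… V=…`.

2πR = 2π·31 = 194.778745
per-turn = √(194.778745² + 12²) = √(37938.7593 + 144) = √38082.7593 = 195.148045
L = 3.5 × 195.148045 = 683.018156
V = π·2² × L = 12.566371 × 683.018156 = 8583.059287

L=683.018 V=8583.059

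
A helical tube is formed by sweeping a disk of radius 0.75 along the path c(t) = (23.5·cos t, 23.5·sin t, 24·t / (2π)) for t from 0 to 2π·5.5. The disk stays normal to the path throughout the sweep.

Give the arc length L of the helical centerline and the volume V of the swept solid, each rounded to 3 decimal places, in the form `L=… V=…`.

2πR = 2π·23.5 = 147.654855
per-turn = √(147.654855² + 24²) = √(21801.9561 + 576) = √22377.9561 = 149.592634
L = 5.5 × 149.592634 = 822.759487
V = π·0.75² × L = 1.767146 × 822.759487 = 1453.936027

L=822.759 V=1453.936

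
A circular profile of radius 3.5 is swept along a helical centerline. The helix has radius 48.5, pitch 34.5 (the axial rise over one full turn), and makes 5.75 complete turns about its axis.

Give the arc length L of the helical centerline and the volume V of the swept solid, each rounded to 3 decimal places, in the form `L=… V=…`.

2πR = 2π·48.5 = 304.734487
per-turn = √(304.734487² + 34.5²) = √(92863.1078 + 1190.25) = √94053.3578 = 306.681199
L = 5.75 × 306.681199 = 1763.416894
V = π·3.5² × L = 38.484510 × 1763.416894 = 67864.235109

L=1763.417 V=67864.235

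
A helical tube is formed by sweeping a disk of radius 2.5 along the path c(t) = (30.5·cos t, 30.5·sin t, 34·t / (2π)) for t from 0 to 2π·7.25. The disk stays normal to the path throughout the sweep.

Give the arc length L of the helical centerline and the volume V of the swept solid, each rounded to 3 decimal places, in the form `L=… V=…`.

L=1411.067 V=27706.231

2πR = 2π·30.5 = 191.637152
per-turn = √(191.637152² + 34²) = √(36724.7980 + 1156) = √37880.7980 = 194.629900
L = 7.25 × 194.629900 = 1411.066775
V = π·2.5² × L = 19.634954 × 1411.066775 = 27706.231339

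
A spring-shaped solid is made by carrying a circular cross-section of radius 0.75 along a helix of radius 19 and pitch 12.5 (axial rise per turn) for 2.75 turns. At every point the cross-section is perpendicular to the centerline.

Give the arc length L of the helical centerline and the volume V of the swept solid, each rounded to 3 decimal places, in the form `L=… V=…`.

2πR = 2π·19 = 119.380521
per-turn = √(119.380521² + 12.5²) = √(14251.7088 + 156.25) = √14407.9588 = 120.033157
L = 2.75 × 120.033157 = 330.091181
V = π·0.75² × L = 1.767146 × 330.091181 = 583.319267

L=330.091 V=583.319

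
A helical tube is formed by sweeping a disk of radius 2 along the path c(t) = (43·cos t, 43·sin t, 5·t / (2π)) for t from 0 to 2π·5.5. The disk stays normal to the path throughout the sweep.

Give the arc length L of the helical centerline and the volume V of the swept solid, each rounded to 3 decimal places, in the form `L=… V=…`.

2πR = 2π·43 = 270.176968
per-turn = √(270.176968² + 5²) = √(72995.5942 + 25) = √73020.5942 = 270.223230
L = 5.5 × 270.223230 = 1486.227766
V = π·2² × L = 12.566371 × 1486.227766 = 18676.488928

L=1486.228 V=18676.489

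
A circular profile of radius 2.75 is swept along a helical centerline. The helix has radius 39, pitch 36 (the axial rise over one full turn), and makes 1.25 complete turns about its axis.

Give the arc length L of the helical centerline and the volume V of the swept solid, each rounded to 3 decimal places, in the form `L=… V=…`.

2πR = 2π·39 = 245.044227
per-turn = √(245.044227² + 36²) = √(60046.6732 + 1296) = √61342.6732 = 247.674531
L = 1.25 × 247.674531 = 309.593163
V = π·2.75² × L = 23.758294 × 309.593163 = 7355.405534

L=309.593 V=7355.406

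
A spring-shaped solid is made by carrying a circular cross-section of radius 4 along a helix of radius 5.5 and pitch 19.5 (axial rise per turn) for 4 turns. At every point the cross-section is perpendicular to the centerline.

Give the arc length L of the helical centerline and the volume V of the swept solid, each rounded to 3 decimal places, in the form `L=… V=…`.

2πR = 2π·5.5 = 34.557519
per-turn = √(34.557519² + 19.5²) = √(1194.2221 + 380.25) = √1574.4721 = 39.679619
L = 4 × 39.679619 = 158.718474
V = π·4² × L = 50.265482 × 158.718474 = 7978.060691

L=158.718 V=7978.061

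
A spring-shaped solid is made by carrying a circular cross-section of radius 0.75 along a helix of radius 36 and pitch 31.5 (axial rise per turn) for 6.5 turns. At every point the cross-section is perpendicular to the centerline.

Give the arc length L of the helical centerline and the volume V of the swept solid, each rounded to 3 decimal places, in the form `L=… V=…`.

2πR = 2π·36 = 226.194671
per-turn = √(226.194671² + 31.5²) = √(51164.0292 + 992.25) = √52156.2792 = 228.377493
L = 6.5 × 228.377493 = 1484.453703
V = π·0.75² × L = 1.767146 × 1484.453703 = 2623.246227

L=1484.454 V=2623.246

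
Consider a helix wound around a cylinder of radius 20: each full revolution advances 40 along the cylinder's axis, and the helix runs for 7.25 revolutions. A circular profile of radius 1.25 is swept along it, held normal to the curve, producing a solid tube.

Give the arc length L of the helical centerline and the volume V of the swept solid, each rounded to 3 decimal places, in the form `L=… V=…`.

2πR = 2π·20 = 125.663706
per-turn = √(125.663706² + 40²) = √(15791.3670 + 1600) = √17391.3670 = 131.876332
L = 7.25 × 131.876332 = 956.103410
V = π·1.25² × L = 4.908739 × 956.103410 = 4693.261638

L=956.103 V=4693.262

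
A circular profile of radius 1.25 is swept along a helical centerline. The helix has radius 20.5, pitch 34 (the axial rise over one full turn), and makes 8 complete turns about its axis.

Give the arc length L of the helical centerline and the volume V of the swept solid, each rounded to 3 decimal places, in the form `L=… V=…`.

L=1065.737 V=5231.425

2πR = 2π·20.5 = 128.805299
per-turn = √(128.805299² + 34²) = √(16590.8050 + 1156) = √17746.8050 = 133.217135
L = 8 × 133.217135 = 1065.737078
V = π·1.25² × L = 4.908739 × 1065.737078 = 5231.424649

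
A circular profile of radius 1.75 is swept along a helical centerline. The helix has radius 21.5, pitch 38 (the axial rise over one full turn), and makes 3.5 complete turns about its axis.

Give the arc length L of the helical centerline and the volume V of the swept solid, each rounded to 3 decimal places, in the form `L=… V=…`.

L=491.160 V=4725.512

2πR = 2π·21.5 = 135.088484
per-turn = √(135.088484² + 38²) = √(18248.8985 + 1444) = √19692.8985 = 140.331388
L = 3.5 × 140.331388 = 491.159859
V = π·1.75² × L = 9.621128 × 491.159859 = 4725.511627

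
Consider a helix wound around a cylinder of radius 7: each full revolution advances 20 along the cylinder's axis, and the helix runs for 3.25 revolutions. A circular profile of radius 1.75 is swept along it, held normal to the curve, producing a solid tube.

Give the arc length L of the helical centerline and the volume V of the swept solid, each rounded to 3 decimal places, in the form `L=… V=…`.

L=157.027 V=1510.779

2πR = 2π·7 = 43.982297
per-turn = √(43.982297² + 20²) = √(1934.4425 + 400) = √2334.4425 = 48.316068
L = 3.25 × 48.316068 = 157.027222
V = π·1.75² × L = 9.621128 × 157.027222 = 1510.778926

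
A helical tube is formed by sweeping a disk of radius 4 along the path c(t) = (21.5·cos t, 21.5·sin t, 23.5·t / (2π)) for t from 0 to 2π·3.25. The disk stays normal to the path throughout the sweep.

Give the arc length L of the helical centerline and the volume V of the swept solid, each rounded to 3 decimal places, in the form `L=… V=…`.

L=445.631 V=22399.865

2πR = 2π·21.5 = 135.088484
per-turn = √(135.088484² + 23.5²) = √(18248.8985 + 552.25) = √18801.1485 = 137.117280
L = 3.25 × 137.117280 = 445.631161
V = π·4² × L = 50.265482 × 445.631161 = 22399.865293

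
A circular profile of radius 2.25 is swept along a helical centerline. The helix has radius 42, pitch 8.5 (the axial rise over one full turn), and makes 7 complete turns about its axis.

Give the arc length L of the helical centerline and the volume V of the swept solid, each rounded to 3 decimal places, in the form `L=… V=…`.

2πR = 2π·42 = 263.893783
per-turn = √(263.893783² + 8.5²) = √(69639.9287 + 72.25) = √69712.1787 = 264.030640
L = 7 × 264.030640 = 1848.214477
V = π·2.25² × L = 15.904313 × 1848.214477 = 29394.581185

L=1848.214 V=29394.581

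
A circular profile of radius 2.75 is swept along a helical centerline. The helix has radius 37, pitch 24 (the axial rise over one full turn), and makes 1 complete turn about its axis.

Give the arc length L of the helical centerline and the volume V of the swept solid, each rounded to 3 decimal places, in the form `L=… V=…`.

2πR = 2π·37 = 232.477856
per-turn = √(232.477856² + 24²) = √(54045.9537 + 576) = √54621.9537 = 233.713401
L = 1 × 233.713401 = 233.713401
V = π·2.75² × L = 23.758294 × 233.713401 = 5552.631791

L=233.713 V=5552.632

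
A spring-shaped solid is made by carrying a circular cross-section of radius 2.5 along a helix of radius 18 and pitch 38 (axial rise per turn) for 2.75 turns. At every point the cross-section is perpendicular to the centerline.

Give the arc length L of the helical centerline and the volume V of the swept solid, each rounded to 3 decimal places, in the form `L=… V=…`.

2πR = 2π·18 = 113.097336
per-turn = √(113.097336² + 38²) = √(12791.0073 + 1444) = √14235.0073 = 119.310550
L = 2.75 × 119.310550 = 328.104012
V = π·2.5² × L = 19.634954 × 328.104012 = 6442.307212

L=328.104 V=6442.307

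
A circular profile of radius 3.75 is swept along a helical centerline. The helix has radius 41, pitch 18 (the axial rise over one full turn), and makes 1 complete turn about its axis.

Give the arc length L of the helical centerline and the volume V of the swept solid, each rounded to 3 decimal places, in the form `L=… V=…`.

L=258.239 V=11408.636

2πR = 2π·41 = 257.610598
per-turn = √(257.610598² + 18²) = √(66363.2200 + 324) = √66687.2200 = 258.238688
L = 1 × 258.238688 = 258.238688
V = π·3.75² × L = 44.178647 × 258.238688 = 11408.635760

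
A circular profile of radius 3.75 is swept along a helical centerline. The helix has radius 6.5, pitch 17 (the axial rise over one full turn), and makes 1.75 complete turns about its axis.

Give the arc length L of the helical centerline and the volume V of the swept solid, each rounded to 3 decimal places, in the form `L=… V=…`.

2πR = 2π·6.5 = 40.840704
per-turn = √(40.840704² + 17²) = √(1667.9631 + 289) = √1956.9631 = 44.237576
L = 1.75 × 44.237576 = 77.415758
V = π·3.75² × L = 44.178647 × 77.415758 = 3420.123433

L=77.416 V=3420.123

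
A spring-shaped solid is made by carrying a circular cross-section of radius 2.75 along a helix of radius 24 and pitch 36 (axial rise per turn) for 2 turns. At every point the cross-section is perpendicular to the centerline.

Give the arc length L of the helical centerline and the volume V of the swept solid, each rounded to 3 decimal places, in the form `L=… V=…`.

L=310.068 V=7366.691

2πR = 2π·24 = 150.796447
per-turn = √(150.796447² + 36²) = √(22739.5685 + 1296) = √24035.5685 = 155.034088
L = 2 × 155.034088 = 310.068177
V = π·2.75² × L = 23.758294 × 310.068177 = 7366.691038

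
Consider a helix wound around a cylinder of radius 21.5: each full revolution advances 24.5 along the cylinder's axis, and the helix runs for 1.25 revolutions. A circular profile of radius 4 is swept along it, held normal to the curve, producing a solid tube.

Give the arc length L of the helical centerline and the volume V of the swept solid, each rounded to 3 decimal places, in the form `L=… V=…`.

2πR = 2π·21.5 = 135.088484
per-turn = √(135.088484² + 24.5²) = √(18248.8985 + 600.25) = √18849.1485 = 137.292201
L = 1.25 × 137.292201 = 171.615252
V = π·4² × L = 50.265482 × 171.615252 = 8626.323420

L=171.615 V=8626.323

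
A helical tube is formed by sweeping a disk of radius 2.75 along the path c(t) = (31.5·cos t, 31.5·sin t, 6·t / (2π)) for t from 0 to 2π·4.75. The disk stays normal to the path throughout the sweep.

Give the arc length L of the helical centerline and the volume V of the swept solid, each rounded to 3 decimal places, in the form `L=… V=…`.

L=940.553 V=22345.947

2πR = 2π·31.5 = 197.920337
per-turn = √(197.920337² + 6²) = √(39172.4599 + 36) = √39208.4599 = 198.011262
L = 4.75 × 198.011262 = 940.553494
V = π·2.75² × L = 23.758294 × 940.553494 = 22345.946858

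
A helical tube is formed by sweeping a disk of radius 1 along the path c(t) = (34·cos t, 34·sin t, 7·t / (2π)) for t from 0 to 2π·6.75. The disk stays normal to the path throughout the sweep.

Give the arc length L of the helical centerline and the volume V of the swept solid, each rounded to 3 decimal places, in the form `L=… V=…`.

2πR = 2π·34 = 213.628300
per-turn = √(213.628300² + 7²) = √(45637.0508 + 49) = √45686.0508 = 213.742955
L = 6.75 × 213.742955 = 1442.764945
V = π·1² × L = 3.141593 × 1442.764945 = 4532.579753

L=1442.765 V=4532.580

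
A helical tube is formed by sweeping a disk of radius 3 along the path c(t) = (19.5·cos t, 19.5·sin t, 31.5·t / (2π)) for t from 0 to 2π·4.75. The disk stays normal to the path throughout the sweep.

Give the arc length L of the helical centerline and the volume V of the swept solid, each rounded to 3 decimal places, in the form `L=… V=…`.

2πR = 2π·19.5 = 122.522113
per-turn = √(122.522113² + 31.5²) = √(15011.6683 + 992.25) = √16003.9183 = 126.506594
L = 4.75 × 126.506594 = 600.906321
V = π·3² × L = 28.274334 × 600.906321 = 16990.225949

L=600.906 V=16990.226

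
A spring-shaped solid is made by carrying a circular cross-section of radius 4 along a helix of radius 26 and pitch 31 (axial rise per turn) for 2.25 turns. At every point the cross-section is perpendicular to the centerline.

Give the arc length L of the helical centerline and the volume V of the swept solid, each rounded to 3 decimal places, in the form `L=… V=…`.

L=374.126 V=18805.611

2πR = 2π·26 = 163.362818
per-turn = √(163.362818² + 31²) = √(26687.4103 + 961) = √27648.4103 = 166.278111
L = 2.25 × 166.278111 = 374.125750
V = π·4² × L = 50.265482 × 374.125750 = 18805.611346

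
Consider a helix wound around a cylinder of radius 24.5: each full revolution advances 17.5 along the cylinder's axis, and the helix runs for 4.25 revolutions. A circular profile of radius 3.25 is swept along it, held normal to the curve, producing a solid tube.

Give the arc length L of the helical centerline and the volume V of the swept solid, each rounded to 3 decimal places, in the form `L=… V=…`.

L=658.451 V=21849.416

2πR = 2π·24.5 = 153.938040
per-turn = √(153.938040² + 17.5²) = √(23696.9202 + 306.25) = √24003.1702 = 154.929565
L = 4.25 × 154.929565 = 658.450652
V = π·3.25² × L = 33.183072 × 658.450652 = 21849.415660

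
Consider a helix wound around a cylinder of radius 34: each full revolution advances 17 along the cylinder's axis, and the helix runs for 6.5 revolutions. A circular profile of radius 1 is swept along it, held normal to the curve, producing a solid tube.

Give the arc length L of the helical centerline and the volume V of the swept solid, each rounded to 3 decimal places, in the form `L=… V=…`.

L=1392.974 V=4376.156

2πR = 2π·34 = 213.628300
per-turn = √(213.628300² + 17²) = √(45637.0508 + 289) = √45926.0508 = 214.303641
L = 6.5 × 214.303641 = 1392.973670
V = π·1² × L = 3.141593 × 1392.973670 = 4376.155847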